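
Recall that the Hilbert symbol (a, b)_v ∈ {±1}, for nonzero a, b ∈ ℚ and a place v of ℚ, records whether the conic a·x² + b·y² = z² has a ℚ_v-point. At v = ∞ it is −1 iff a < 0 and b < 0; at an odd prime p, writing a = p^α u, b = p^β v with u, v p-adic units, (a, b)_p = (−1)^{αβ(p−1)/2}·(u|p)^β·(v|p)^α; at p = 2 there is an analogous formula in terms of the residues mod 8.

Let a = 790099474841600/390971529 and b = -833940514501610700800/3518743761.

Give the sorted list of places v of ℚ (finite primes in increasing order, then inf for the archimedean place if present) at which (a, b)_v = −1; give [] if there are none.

[7, 31]

Mod squares: a ≡ 209, b ≡ -2387. Check v ∈ {∞, 2, 3, 5, 7, 11, 13, 19, 31}.
v=11: a=11^1·(≡6), b=11^1·(≡4) mod 11; (6|11)=-1, (4|11)=+1; (−1)^{1·1·5}·(-1)^1·(+1)^1 = +1.
v=5: a=5^2·(≡1), b=5^2·(≡3) mod 5; (1|5)=+1, (3|5)=-1; (−1)^{2·2·2}·(+1)^2·(-1)^2 = +1.
v=2: v_2(a)=16, v_2(b)=24; units ≡ 1, 5 (mod 8); ε·ε+αω+βω = 0·0+16·1+24·0 ≡ 0  ⇒  (a,b)_2 = +1.
v=3: a=3^-4·(≡2), b=3^-6·(≡1) mod 3; (2|3)=-1, (1|3)=+1; (−1)^{-4·-6·1}·(-1)^-6·(+1)^-4 = +1.
v=∞: 209 > 0 and -2387 < 0  ⇒  (a,b)_∞ = +1.
v=19: a=19^1·(≡6), b=19^2·(≡9) mod 19; (6|19)=+1, (9|19)=+1; (−1)^{1·2·9}·(+1)^2·(+1)^1 = +1.
v=7: a=7^4·(≡3), b=7^5·(≡1) mod 7; (3|7)=-1, (1|7)=+1; (−1)^{4·5·3}·(-1)^5·(+1)^4 = -1.
v=13: a=13^-6·(≡9), b=13^-6·(≡8) mod 13; (9|13)=+1, (8|13)=-1; (−1)^{-6·-6·6}·(+1)^-6·(-1)^-6 = +1.
v=31: a=31^2·(≡24), b=31^3·(≡25) mod 31; (24|31)=-1, (25|31)=+1; (−1)^{2·3·15}·(-1)^3·(+1)^2 = -1.
(209, -2387 / ℚ) ramifies at {7, 31}: a division algebra.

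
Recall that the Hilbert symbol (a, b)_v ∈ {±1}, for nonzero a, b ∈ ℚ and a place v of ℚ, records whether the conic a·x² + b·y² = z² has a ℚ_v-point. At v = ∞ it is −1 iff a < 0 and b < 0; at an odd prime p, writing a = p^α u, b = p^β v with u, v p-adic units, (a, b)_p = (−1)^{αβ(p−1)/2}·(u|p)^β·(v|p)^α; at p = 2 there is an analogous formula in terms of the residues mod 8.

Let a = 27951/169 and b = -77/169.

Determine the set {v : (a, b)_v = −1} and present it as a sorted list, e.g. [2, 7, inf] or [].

[2, 7]

Mod squares: a ≡ 231, b ≡ -77. Check v ∈ {∞, 2, 3, 7, 11, 13}.
v=∞: 231 > 0 and -77 < 0  ⇒  (a,b)_∞ = +1.
v=3: a=3^1·(≡2), b=3^0·(≡1) mod 3; (2|3)=-1, (1|3)=+1; (−1)^{1·0·1}·(-1)^0·(+1)^1 = +1.
v=7: a=7^1·(≡3), b=7^1·(≡3) mod 7; (3|7)=-1, (3|7)=-1; (−1)^{1·1·3}·(-1)^1·(-1)^1 = -1.
v=13: a=13^-2·(≡1), b=13^-2·(≡1) mod 13; (1|13)=+1, (1|13)=+1; (−1)^{-2·-2·6}·(+1)^-2·(+1)^-2 = +1.
v=2: v_2(a)=0, v_2(b)=0; units ≡ 7, 3 (mod 8); ε·ε+αω+βω = 1·1+0·1+0·0 ≡ 1  ⇒  (a,b)_2 = -1.
v=11: a=11^3·(≡8), b=11^1·(≡1) mod 11; (8|11)=-1, (1|11)=+1; (−1)^{3·1·5}·(-1)^1·(+1)^3 = +1.
(231, -77 / ℚ) ramifies at {2, 7}: a division algebra.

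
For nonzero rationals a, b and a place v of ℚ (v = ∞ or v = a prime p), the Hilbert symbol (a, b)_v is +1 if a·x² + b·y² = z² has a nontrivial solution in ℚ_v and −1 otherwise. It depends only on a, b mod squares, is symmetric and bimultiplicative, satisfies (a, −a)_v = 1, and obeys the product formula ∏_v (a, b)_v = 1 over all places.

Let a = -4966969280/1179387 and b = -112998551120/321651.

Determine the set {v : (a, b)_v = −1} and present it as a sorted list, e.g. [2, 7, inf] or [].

Mod squares: a ≡ -1365, b ≡ -55. Check v ∈ {∞, 2, 3, 5, 7, 11, 13, 19, 59}.
v=13: a=13^1·(≡3), b=13^2·(≡3) mod 13; (3|13)=+1, (3|13)=+1; (−1)^{1·2·6}·(+1)^2·(+1)^1 = +1.
v=11: a=11^-2·(≡2), b=11^-1·(≡6) mod 11; (2|11)=-1, (6|11)=-1; (−1)^{-2·-1·5}·(-1)^-1·(-1)^-2 = -1.
v=59: a=59^2·(≡19), b=59^2·(≡46) mod 59; (19|59)=+1, (46|59)=+1; (−1)^{2·2·29}·(+1)^2·(+1)^2 = +1.
v=7: a=7^3·(≡4), b=7^4·(≡1) mod 7; (4|7)=+1, (1|7)=+1; (−1)^{3·4·3}·(+1)^4·(+1)^3 = +1.
v=3: a=3^-3·(≡1), b=3^-4·(≡2) mod 3; (1|3)=+1, (2|3)=-1; (−1)^{-3·-4·1}·(+1)^-4·(-1)^-3 = -1.
v=∞: -1365 < 0 and -55 < 0  ⇒  (a,b)_∞ = -1.
v=2: v_2(a)=6, v_2(b)=4; units ≡ 3, 1 (mod 8); ε·ε+αω+βω = 1·0+6·0+4·1 ≡ 0  ⇒  (a,b)_2 = +1.
v=19: a=19^-2·(≡15), b=19^-2·(≡2) mod 19; (15|19)=-1, (2|19)=-1; (−1)^{-2·-2·9}·(-1)^-2·(-1)^-2 = +1.
v=5: a=5^1·(≡2), b=5^1·(≡1) mod 5; (2|5)=-1, (1|5)=+1; (−1)^{1·1·2}·(-1)^1·(+1)^1 = -1.
(-1365, -55 / ℚ) ramifies at {3, 5, 11, ∞}: a division algebra.

[3, 5, 11, inf]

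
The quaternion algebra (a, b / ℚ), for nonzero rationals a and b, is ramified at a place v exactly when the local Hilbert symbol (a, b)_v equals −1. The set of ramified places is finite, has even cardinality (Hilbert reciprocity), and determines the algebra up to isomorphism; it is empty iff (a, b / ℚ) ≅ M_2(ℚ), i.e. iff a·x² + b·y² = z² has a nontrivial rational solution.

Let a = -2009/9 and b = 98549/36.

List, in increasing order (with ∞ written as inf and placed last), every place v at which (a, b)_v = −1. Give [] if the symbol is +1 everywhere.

[31, 41]

Mod squares: a ≡ -41, b ≡ 341. Check v ∈ {∞, 2, 3, 7, 11, 17, 31, 41}.
v=7: a=7^2·(≡4), b=7^0·(≡3) mod 7; (4|7)=+1, (3|7)=-1; (−1)^{2·0·3}·(+1)^0·(-1)^2 = +1.
v=2: v_2(a)=0, v_2(b)=-2; units ≡ 7, 5 (mod 8); ε·ε+αω+βω = 1·0+0·1+-2·0 ≡ 0  ⇒  (a,b)_2 = +1.
v=41: a=41^1·(≡31), b=41^0·(≡3) mod 41; (31|41)=+1, (3|41)=-1; (−1)^{1·0·20}·(+1)^0·(-1)^1 = -1.
v=31: a=31^0·(≡11), b=31^1·(≡22) mod 31; (11|31)=-1, (22|31)=-1; (−1)^{0·1·15}·(-1)^1·(-1)^0 = -1.
v=11: a=11^0·(≡9), b=11^1·(≡9) mod 11; (9|11)=+1, (9|11)=+1; (−1)^{0·1·5}·(+1)^1·(+1)^0 = +1.
v=17: a=17^0·(≡11), b=17^2·(≡9) mod 17; (11|17)=-1, (9|17)=+1; (−1)^{0·2·8}·(-1)^2·(+1)^0 = +1.
v=∞: -41 < 0 and 341 > 0  ⇒  (a,b)_∞ = +1.
v=3: a=3^-2·(≡1), b=3^-2·(≡2) mod 3; (1|3)=+1, (2|3)=-1; (−1)^{-2·-2·1}·(+1)^-2·(-1)^-2 = +1.
|Ram(-41, 341)| = 2, even; anisotropic at {31, 41}.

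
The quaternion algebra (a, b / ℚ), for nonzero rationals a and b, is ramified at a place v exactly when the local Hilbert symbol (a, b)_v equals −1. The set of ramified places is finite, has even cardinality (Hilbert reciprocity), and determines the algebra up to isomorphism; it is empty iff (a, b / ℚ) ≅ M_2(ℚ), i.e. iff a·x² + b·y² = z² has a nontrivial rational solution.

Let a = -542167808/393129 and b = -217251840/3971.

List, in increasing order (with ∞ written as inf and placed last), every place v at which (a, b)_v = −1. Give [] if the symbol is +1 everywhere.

Mod squares: a ≡ -1547, b ≡ -36465. Check v ∈ {∞, 2, 3, 5, 7, 11, 13, 17, 19, 37}.
v=17: a=17^1·(≡12), b=17^1·(≡6) mod 17; (12|17)=-1, (6|17)=-1; (−1)^{1·1·8}·(-1)^1·(-1)^1 = +1.
v=11: a=11^-2·(≡4), b=11^-1·(≡7) mod 11; (4|11)=+1, (7|11)=-1; (−1)^{-2·-1·5}·(+1)^-1·(-1)^-2 = +1.
v=3: a=3^-2·(≡1), b=3^1·(≡1) mod 3; (1|3)=+1, (1|3)=+1; (−1)^{-2·1·1}·(+1)^1·(+1)^-2 = +1.
v=7: a=7^1·(≡3), b=7^0·(≡3) mod 7; (3|7)=-1, (3|7)=-1; (−1)^{1·0·3}·(-1)^0·(-1)^1 = -1.
v=13: a=13^1·(≡5), b=13^1·(≡9) mod 13; (5|13)=-1, (9|13)=+1; (−1)^{1·1·6}·(-1)^1·(+1)^1 = -1.
v=19: a=19^-2·(≡7), b=19^-2·(≡8) mod 19; (7|19)=+1, (8|19)=-1; (−1)^{-2·-2·9}·(+1)^-2·(-1)^-2 = +1.
v=37: a=37^2·(≡4), b=37^0·(≡2) mod 37; (4|37)=+1, (2|37)=-1; (−1)^{2·0·18}·(+1)^0·(-1)^2 = +1.
v=2: v_2(a)=8, v_2(b)=16; units ≡ 5, 7 (mod 8); ε·ε+αω+βω = 0·1+8·0+16·1 ≡ 0  ⇒  (a,b)_2 = +1.
v=5: a=5^0·(≡3), b=5^1·(≡2) mod 5; (3|5)=-1, (2|5)=-1; (−1)^{0·1·2}·(-1)^1·(-1)^0 = -1.
v=∞: -1547 < 0 and -36465 < 0  ⇒  (a,b)_∞ = -1.
Ram(-1547, -36465) = {5, 7, 13, ∞}; no ℚ_5-point on the conic.

[5, 7, 13, inf]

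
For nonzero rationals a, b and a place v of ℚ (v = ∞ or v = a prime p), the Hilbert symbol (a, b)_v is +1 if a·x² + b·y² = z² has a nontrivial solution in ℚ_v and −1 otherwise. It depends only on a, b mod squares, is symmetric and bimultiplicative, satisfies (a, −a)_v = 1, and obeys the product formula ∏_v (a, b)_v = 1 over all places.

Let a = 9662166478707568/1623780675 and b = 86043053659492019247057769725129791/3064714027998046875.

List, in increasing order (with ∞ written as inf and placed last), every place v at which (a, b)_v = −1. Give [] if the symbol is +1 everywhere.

(a, b) ≡ (16066029, 357) mod (ℚ^×)²; places V = {2, 3, 5, 7, 11, 17, 23, 29, 31, 37, 41, 47, ∞}.
(a,b)_17: α=0, u≡9; β=5, v≡2 (mod 17); (9|17)=+1, (2|17)=+1; sign (−1)^0·+1^5·+1^0 = +1.
(a,b)_∞: sgn(16066029)=+, sgn(357)=+, so +1.
(a,b)_47: α=-2, u≡15; β=0, v≡18 (mod 47); (15|47)=-1, (18|47)=+1; sign (−1)^0·-1^0·+1^-2 = +1.
(a,b)_11: α=-2, u≡9; β=-6, v≡4 (mod 11); (9|11)=+1, (4|11)=+1; sign (−1)^0·+1^-6·+1^-2 = +1.
(a,b)_23: α=1, u≡9; β=2, v≡8 (mod 23); (9|23)=+1, (8|23)=+1; sign (−1)^0·+1^2·+1^1 = +1.
(a,b)_37: α=3, u≡31; β=8, v≡32 (mod 37); (31|37)=-1, (32|37)=-1; sign (−1)^0·-1^8·-1^3 = -1.
(a,b)_5: α=-2, u≡4; β=-10, v≡3 (mod 5); (4|5)=+1, (3|5)=-1; sign (−1)^0·+1^-10·-1^-2 = +1.
(a,b)_41: α=2, u≡35; β=0, v≡13 (mod 41); (35|41)=-1, (13|41)=-1; sign (−1)^0·-1^0·-1^2 = +1.
(a,b)_29: α=1, u≡15; β=2, v≡5 (mod 29); (15|29)=-1, (5|29)=+1; sign (−1)^0·-1^2·+1^1 = +1.
(a,b)_2: α=4, β=0; u≡5, v≡5 (mod 8); ε(u)ε(v)=0·0, αω(v)=4·1, βω(u)=0·1; sum ≡ 0  ⇒  +1.
(a,b)_3: α=-5, u≡1; β=-11, v≡2 (mod 3); (1|3)=+1, (2|3)=-1; sign (−1)^1·+1^-11·-1^-5 = +1.
(a,b)_31: α=1, u≡16; β=2, v≡1 (mod 31); (16|31)=+1, (1|31)=+1; sign (−1)^0·+1^2·+1^1 = +1.
(a,b)_7: α=3, u≡2; β=9, v≡2 (mod 7); (2|7)=+1, (2|7)=+1; sign (−1)^1·+1^9·+1^3 = -1.
(16066029, 357 / ℚ) ramifies at {7, 37}: a division algebra.

[7, 37]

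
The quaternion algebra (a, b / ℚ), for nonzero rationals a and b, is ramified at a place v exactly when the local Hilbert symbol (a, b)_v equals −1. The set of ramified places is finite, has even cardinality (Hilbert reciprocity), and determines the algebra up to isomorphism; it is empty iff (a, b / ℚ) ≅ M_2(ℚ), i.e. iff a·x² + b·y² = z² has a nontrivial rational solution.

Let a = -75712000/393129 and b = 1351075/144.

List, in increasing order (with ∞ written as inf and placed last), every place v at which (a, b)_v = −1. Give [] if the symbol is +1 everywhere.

[2, 5, 7, 11]

Mod squares: a ≡ -70, b ≡ 187. Check v ∈ {∞, 2, 3, 5, 7, 11, 13, 17, 19}.
v=11: a=11^-2·(≡8), b=11^1·(≡10) mod 11; (8|11)=-1, (10|11)=-1; (−1)^{-2·1·5}·(-1)^1·(-1)^-2 = -1.
v=19: a=19^-2·(≡6), b=19^0·(≡9) mod 19; (6|19)=+1, (9|19)=+1; (−1)^{-2·0·9}·(+1)^0·(+1)^-2 = +1.
v=∞: -70 < 0 and 187 > 0  ⇒  (a,b)_∞ = +1.
v=3: a=3^-2·(≡2), b=3^-2·(≡1) mod 3; (2|3)=-1, (1|3)=+1; (−1)^{-2·-2·1}·(-1)^-2·(+1)^-2 = +1.
v=17: a=17^0·(≡4), b=17^3·(≡11) mod 17; (4|17)=+1, (11|17)=-1; (−1)^{0·3·8}·(+1)^3·(-1)^0 = +1.
v=2: v_2(a)=9, v_2(b)=-4; units ≡ 5, 3 (mod 8); ε·ε+αω+βω = 0·1+9·1+-4·1 ≡ 1  ⇒  (a,b)_2 = -1.
v=7: a=7^1·(≡4), b=7^0·(≡3) mod 7; (4|7)=+1, (3|7)=-1; (−1)^{1·0·3}·(+1)^0·(-1)^1 = -1.
v=13: a=13^2·(≡5), b=13^0·(≡11) mod 13; (5|13)=-1, (11|13)=-1; (−1)^{2·0·6}·(-1)^0·(-1)^2 = +1.
v=5: a=5^3·(≡1), b=5^2·(≡2) mod 5; (1|5)=+1, (2|5)=-1; (−1)^{3·2·2}·(+1)^2·(-1)^3 = -1.
|Ram(-70, 187)| = 4, even; anisotropic at {2, 5, 7, 11}.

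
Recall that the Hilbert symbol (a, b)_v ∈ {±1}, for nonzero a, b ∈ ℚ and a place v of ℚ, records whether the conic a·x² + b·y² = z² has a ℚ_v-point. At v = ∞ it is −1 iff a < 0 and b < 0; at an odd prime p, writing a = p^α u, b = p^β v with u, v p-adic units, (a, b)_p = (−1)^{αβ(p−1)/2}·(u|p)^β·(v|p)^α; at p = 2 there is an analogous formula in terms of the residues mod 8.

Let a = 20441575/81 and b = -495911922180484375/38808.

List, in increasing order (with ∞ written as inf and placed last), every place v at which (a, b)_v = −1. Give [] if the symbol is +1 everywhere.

[2, 41]

(a, b) ≡ (16687, -682) mod (ℚ^×)²; places V = {2, 3, 5, 7, 11, 23, 29, 31, 37, 41, ∞}.
(a,b)_2: α=0, β=-3; u≡7, v≡3 (mod 8); ε(u)ε(v)=1·1, αω(v)=0·1, βω(u)=-3·0; sum ≡ 1  ⇒  -1.
(a,b)_11: α=1, u≡10; β=-1, v≡9 (mod 11); (10|11)=-1, (9|11)=+1; sign (−1)^1·-1^-1·+1^1 = +1.
(a,b)_∞: sgn(16687)=+, sgn(-682)=−, so +1.
(a,b)_7: α=2, u≡6; β=-2, v≡1 (mod 7); (6|7)=-1, (1|7)=+1; sign (−1)^0·-1^-2·+1^2 = +1.
(a,b)_23: α=0, u≡6; β=2, v≡6 (mod 23); (6|23)=+1, (6|23)=+1; sign (−1)^0·+1^2·+1^0 = +1.
(a,b)_37: α=1, u≡4; β=2, v≡33 (mod 37); (4|37)=+1, (33|37)=+1; sign (−1)^0·+1^2·+1^1 = +1.
(a,b)_31: α=0, u≡19; β=1, v≡8 (mod 31); (19|31)=+1, (8|31)=+1; sign (−1)^0·+1^1·+1^0 = +1.
(a,b)_41: α=1, u≡26; β=2, v≡35 (mod 41); (26|41)=-1, (35|41)=-1; sign (−1)^0·-1^2·-1^1 = -1.
(a,b)_3: α=-4, u≡1; β=-2, v≡2 (mod 3); (1|3)=+1, (2|3)=-1; sign (−1)^0·+1^-2·-1^-4 = +1.
(a,b)_29: α=0, u≡15; β=2, v≡3 (mod 29); (15|29)=-1, (3|29)=-1; sign (−1)^0·-1^2·-1^0 = +1.
(a,b)_5: α=2, u≡3; β=6, v≡3 (mod 5); (3|5)=-1, (3|5)=-1; sign (−1)^0·-1^6·-1^2 = +1.
Ram(16687, -682) = {2, 41}; no ℚ_2-point on the conic.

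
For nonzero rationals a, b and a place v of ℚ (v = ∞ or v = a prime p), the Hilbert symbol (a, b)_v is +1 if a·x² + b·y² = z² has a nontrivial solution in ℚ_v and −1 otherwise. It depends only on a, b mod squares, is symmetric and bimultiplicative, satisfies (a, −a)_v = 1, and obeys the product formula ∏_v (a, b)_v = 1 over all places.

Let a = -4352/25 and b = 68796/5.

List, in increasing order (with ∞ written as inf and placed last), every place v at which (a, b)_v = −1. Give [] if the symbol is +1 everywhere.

(a, b) ≡ (-17, 195) mod (ℚ^×)²; places V = {2, 3, 5, 7, 13, 17, ∞}.
(a,b)_3: α=0, u≡1; β=3, v≡2 (mod 3); (1|3)=+1, (2|3)=-1; sign (−1)^0·+1^3·-1^0 = +1.
(a,b)_5: α=-2, u≡3; β=-1, v≡1 (mod 5); (3|5)=-1, (1|5)=+1; sign (−1)^0·-1^-1·+1^-2 = -1.
(a,b)_17: α=1, u≡2; β=0, v≡13 (mod 17); (2|17)=+1, (13|17)=+1; sign (−1)^0·+1^0·+1^1 = +1.
(a,b)_7: α=0, u≡4; β=2, v≡5 (mod 7); (4|7)=+1, (5|7)=-1; sign (−1)^0·+1^2·-1^0 = +1.
(a,b)_13: α=0, u≡10; β=1, v≡8 (mod 13); (10|13)=+1, (8|13)=-1; sign (−1)^0·+1^1·-1^0 = +1.
(a,b)_∞: sgn(-17)=−, sgn(195)=+, so +1.
(a,b)_2: α=8, β=2; u≡7, v≡3 (mod 8); ε(u)ε(v)=1·1, αω(v)=8·1, βω(u)=2·0; sum ≡ 1  ⇒  -1.
(-17, 195 / ℚ) ramifies at {2, 5}: a division algebra.

[2, 5]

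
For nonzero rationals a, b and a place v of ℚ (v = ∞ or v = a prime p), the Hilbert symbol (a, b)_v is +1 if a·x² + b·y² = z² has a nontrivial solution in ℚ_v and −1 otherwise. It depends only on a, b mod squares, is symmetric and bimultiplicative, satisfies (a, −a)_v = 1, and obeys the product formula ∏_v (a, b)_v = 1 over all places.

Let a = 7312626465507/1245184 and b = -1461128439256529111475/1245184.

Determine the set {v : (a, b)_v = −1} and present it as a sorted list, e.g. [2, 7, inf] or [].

[3, 17]

(a, b) ≡ (57, -969) mod (ℚ^×)²; places V = {2, 3, 5, 11, 17, 19, 23, ∞}.
(a,b)_∞: sgn(57)=+, sgn(-969)=−, so +1.
(a,b)_5: α=0, u≡3; β=2, v≡4 (mod 5); (3|5)=-1, (4|5)=+1; sign (−1)^0·-1^2·+1^0 = +1.
(a,b)_2: α=-16, β=-16; u≡1, v≡7 (mod 8); ε(u)ε(v)=0·1, αω(v)=-16·0, βω(u)=-16·0; sum ≡ 0  ⇒  +1.
(a,b)_11: α=6, u≡8; β=10, v≡7 (mod 11); (8|11)=-1, (7|11)=-1; sign (−1)^0·-1^10·-1^6 = +1.
(a,b)_23: α=2, u≡10; β=2, v≡7 (mod 23); (10|23)=-1, (7|23)=-1; sign (−1)^0·-1^2·-1^2 = +1.
(a,b)_17: α=2, u≡12; β=5, v≡14 (mod 17); (12|17)=-1, (14|17)=-1; sign (−1)^0·-1^5·-1^2 = -1.
(a,b)_3: α=3, u≡1; β=1, v≡1 (mod 3); (1|3)=+1, (1|3)=+1; sign (−1)^1·+1^1·+1^3 = -1.
(a,b)_19: α=-1, u≡15; β=-1, v≡6 (mod 19); (15|19)=-1, (6|19)=+1; sign (−1)^1·-1^-1·+1^-1 = +1.
Ram(57, -969) = {3, 17}; no ℚ_3-point on the conic.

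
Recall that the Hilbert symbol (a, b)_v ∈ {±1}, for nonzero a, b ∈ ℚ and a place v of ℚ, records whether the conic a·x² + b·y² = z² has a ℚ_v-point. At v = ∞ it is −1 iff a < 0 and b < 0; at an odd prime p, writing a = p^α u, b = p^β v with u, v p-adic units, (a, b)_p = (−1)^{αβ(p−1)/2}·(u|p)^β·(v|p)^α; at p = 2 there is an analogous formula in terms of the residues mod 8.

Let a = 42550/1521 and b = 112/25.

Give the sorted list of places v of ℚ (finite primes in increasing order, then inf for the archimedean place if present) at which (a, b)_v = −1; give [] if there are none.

[2, 23]

Mod squares: a ≡ 1702, b ≡ 7. Check v ∈ {∞, 2, 3, 5, 7, 13, 23, 37}.
v=13: a=13^-2·(≡3), b=13^0·(≡5) mod 13; (3|13)=+1, (5|13)=-1; (−1)^{-2·0·6}·(+1)^0·(-1)^-2 = +1.
v=3: a=3^-2·(≡1), b=3^0·(≡1) mod 3; (1|3)=+1, (1|3)=+1; (−1)^{-2·0·1}·(+1)^0·(+1)^-2 = +1.
v=5: a=5^2·(≡2), b=5^-2·(≡2) mod 5; (2|5)=-1, (2|5)=-1; (−1)^{2·-2·2}·(-1)^-2·(-1)^2 = +1.
v=2: v_2(a)=1, v_2(b)=4; units ≡ 3, 7 (mod 8); ε·ε+αω+βω = 1·1+1·0+4·1 ≡ 1  ⇒  (a,b)_2 = -1.
v=7: a=7^0·(≡2), b=7^1·(≡4) mod 7; (2|7)=+1, (4|7)=+1; (−1)^{0·1·3}·(+1)^1·(+1)^0 = +1.
v=23: a=23^1·(≡11), b=23^0·(≡10) mod 23; (11|23)=-1, (10|23)=-1; (−1)^{1·0·11}·(-1)^0·(-1)^1 = -1.
v=37: a=37^1·(≡10), b=37^0·(≡3) mod 37; (10|37)=+1, (3|37)=+1; (−1)^{1·0·18}·(+1)^0·(+1)^1 = +1.
v=∞: 1702 > 0 and 7 > 0  ⇒  (a,b)_∞ = +1.
|Ram(1702, 7)| = 2, even; anisotropic at {2, 23}.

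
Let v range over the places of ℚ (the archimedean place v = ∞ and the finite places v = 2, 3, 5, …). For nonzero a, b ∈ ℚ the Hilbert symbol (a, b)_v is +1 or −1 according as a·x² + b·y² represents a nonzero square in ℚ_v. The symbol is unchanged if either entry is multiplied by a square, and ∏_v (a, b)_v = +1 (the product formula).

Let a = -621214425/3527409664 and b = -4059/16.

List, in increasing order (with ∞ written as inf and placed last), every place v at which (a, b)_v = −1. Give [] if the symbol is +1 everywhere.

[41, inf]

(a, b) ≡ (-17, -451) mod (ℚ^×)²; places V = {2, 3, 5, 11, 13, 17, 29, 31, 41, ∞}.
(a,b)_∞: sgn(-17)=−, sgn(-451)=−, so -1.
(a,b)_11: α=0, u≡9; β=1, v≡1 (mod 11); (9|11)=+1, (1|11)=+1; sign (−1)^0·+1^1·+1^0 = +1.
(a,b)_41: α=0, u≡34; β=1, v≡22 (mod 41); (34|41)=-1, (22|41)=-1; sign (−1)^0·-1^1·-1^0 = -1.
(a,b)_29: α=-2, u≡17; β=0, v≡20 (mod 29); (17|29)=-1, (20|29)=+1; sign (−1)^0·-1^0·+1^-2 = +1.
(a,b)_3: α=2, u≡1; β=2, v≡2 (mod 3); (1|3)=+1, (2|3)=-1; sign (−1)^0·+1^2·-1^2 = +1.
(a,b)_5: α=2, u≡2; β=0, v≡1 (mod 5); (2|5)=-1, (1|5)=+1; sign (−1)^0·-1^0·+1^2 = +1.
(a,b)_31: α=2, u≡5; β=0, v≡4 (mod 31); (5|31)=+1, (4|31)=+1; sign (−1)^0·+1^0·+1^2 = +1.
(a,b)_17: α=1, u≡1; β=0, v≡13 (mod 17); (1|17)=+1, (13|17)=+1; sign (−1)^0·+1^0·+1^1 = +1.
(a,b)_13: α=2, u≡10; β=0, v≡12 (mod 13); (10|13)=+1, (12|13)=+1; sign (−1)^0·+1^0·+1^2 = +1.
(a,b)_2: α=-22, β=-4; u≡7, v≡5 (mod 8); ε(u)ε(v)=1·0, αω(v)=-22·1, βω(u)=-4·0; sum ≡ 0  ⇒  +1.
(-17, -451 / ℚ) ramifies at {41, ∞}: a division algebra.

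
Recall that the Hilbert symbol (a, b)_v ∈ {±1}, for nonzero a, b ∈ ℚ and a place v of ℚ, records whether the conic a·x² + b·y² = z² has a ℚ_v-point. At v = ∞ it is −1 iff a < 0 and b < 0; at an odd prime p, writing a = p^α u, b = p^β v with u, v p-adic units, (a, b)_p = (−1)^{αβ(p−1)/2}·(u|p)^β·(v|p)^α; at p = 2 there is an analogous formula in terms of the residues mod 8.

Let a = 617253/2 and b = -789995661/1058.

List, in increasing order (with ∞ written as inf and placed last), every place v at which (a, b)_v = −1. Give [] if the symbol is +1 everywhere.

Mod squares: a ≡ 25194, b ≡ -5467098. Check v ∈ {∞, 2, 3, 7, 13, 17, 19, 23, 31}.
v=13: a=13^1·(≡9), b=13^1·(≡9) mod 13; (9|13)=+1, (9|13)=+1; (−1)^{1·1·6}·(+1)^1·(+1)^1 = +1.
v=19: a=19^1·(≡8), b=19^1·(≡2) mod 19; (8|19)=-1, (2|19)=-1; (−1)^{1·1·9}·(-1)^1·(-1)^1 = -1.
v=7: a=7^2·(≡2), b=7^1·(≡4) mod 7; (2|7)=+1, (4|7)=+1; (−1)^{2·1·3}·(+1)^1·(+1)^2 = +1.
v=∞: 25194 > 0 and -5467098 < 0  ⇒  (a,b)_∞ = +1.
v=17: a=17^1·(≡7), b=17^3·(≡10) mod 17; (7|17)=-1, (10|17)=-1; (−1)^{1·3·8}·(-1)^3·(-1)^1 = +1.
v=31: a=31^0·(≡6), b=31^1·(≡9) mod 31; (6|31)=-1, (9|31)=+1; (−1)^{0·1·15}·(-1)^1·(+1)^0 = -1.
v=2: v_2(a)=-1, v_2(b)=-1; units ≡ 5, 3 (mod 8); ε·ε+αω+βω = 0·1+-1·1+-1·1 ≡ 0  ⇒  (a,b)_2 = +1.
v=3: a=3^1·(≡1), b=3^1·(≡2) mod 3; (1|3)=+1, (2|3)=-1; (−1)^{1·1·1}·(+1)^1·(-1)^1 = +1.
v=23: a=23^0·(≡1), b=23^-2·(≡18) mod 23; (1|23)=+1, (18|23)=+1; (−1)^{0·-2·11}·(+1)^-2·(+1)^0 = +1.
Ram(25194, -5467098) = {19, 31}; no ℚ_19-point on the conic.

[19, 31]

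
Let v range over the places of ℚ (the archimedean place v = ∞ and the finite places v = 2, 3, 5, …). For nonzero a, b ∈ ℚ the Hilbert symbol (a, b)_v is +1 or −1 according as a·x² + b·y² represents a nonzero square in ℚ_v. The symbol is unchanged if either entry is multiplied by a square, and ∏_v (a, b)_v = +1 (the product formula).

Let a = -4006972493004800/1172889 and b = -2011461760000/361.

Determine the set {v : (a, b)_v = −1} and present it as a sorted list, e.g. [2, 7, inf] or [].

[7, inf]

Mod squares: a ≡ -2, b ≡ -1309. Check v ∈ {∞, 2, 3, 5, 7, 11, 17, 19}.
v=17: a=17^4·(≡9), b=17^1·(≡8) mod 17; (9|17)=+1, (8|17)=+1; (−1)^{4·1·8}·(+1)^1·(+1)^4 = +1.
v=5: a=5^2·(≡2), b=5^4·(≡4) mod 5; (2|5)=-1, (4|5)=+1; (−1)^{2·4·2}·(-1)^4·(+1)^2 = +1.
v=7: a=7^0·(≡6), b=7^5·(≡2) mod 7; (6|7)=-1, (2|7)=+1; (−1)^{0·5·3}·(-1)^5·(+1)^0 = -1.
v=19: a=19^-4·(≡11), b=19^-2·(≡18) mod 19; (11|19)=+1, (18|19)=-1; (−1)^{-4·-2·9}·(+1)^-2·(-1)^-4 = +1.
v=2: v_2(a)=17, v_2(b)=10; units ≡ 7, 3 (mod 8); ε·ε+αω+βω = 1·1+17·1+10·0 ≡ 0  ⇒  (a,b)_2 = +1.
v=11: a=11^4·(≡3), b=11^1·(≡6) mod 11; (3|11)=+1, (6|11)=-1; (−1)^{4·1·5}·(+1)^1·(-1)^4 = +1.
v=3: a=3^-2·(≡1), b=3^0·(≡2) mod 3; (1|3)=+1, (2|3)=-1; (−1)^{-2·0·1}·(+1)^0·(-1)^-2 = +1.
v=∞: -2 < 0 and -1309 < 0  ⇒  (a,b)_∞ = -1.
(-2, -1309 / ℚ) ramifies at {7, ∞}: a division algebra.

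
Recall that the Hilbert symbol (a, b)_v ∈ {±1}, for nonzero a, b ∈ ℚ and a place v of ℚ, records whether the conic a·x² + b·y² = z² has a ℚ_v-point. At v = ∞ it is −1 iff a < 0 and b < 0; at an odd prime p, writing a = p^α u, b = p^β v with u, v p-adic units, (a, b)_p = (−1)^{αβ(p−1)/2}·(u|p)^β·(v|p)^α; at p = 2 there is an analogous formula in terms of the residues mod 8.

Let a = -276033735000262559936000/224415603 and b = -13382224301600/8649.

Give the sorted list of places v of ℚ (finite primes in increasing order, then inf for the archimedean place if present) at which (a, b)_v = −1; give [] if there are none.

Mod squares: a ≡ -330, b ≡ -4466. Check v ∈ {∞, 2, 3, 5, 7, 11, 17, 23, 29, 31}.
v=31: a=31^-4·(≡24), b=31^-2·(≡23) mod 31; (24|31)=-1, (23|31)=-1; (−1)^{-4·-2·15}·(-1)^-2·(-1)^-4 = +1.
v=29: a=29^2·(≡10), b=29^1·(≡22) mod 29; (10|29)=-1, (22|29)=+1; (−1)^{2·1·14}·(-1)^1·(+1)^2 = -1.
v=3: a=3^-5·(≡1), b=3^-2·(≡1) mod 3; (1|3)=+1, (1|3)=+1; (−1)^{-5·-2·1}·(+1)^-2·(+1)^-5 = +1.
v=11: a=11^1·(≡1), b=11^1·(≡9) mod 11; (1|11)=+1, (9|11)=+1; (−1)^{1·1·5}·(+1)^1·(+1)^1 = -1.
v=23: a=23^4·(≡17), b=23^2·(≡22) mod 23; (17|23)=-1, (22|23)=-1; (−1)^{4·2·11}·(-1)^2·(-1)^4 = +1.
v=17: a=17^2·(≡3), b=17^2·(≡11) mod 17; (3|17)=-1, (11|17)=-1; (−1)^{2·2·8}·(-1)^2·(-1)^2 = +1.
v=5: a=5^3·(≡4), b=5^2·(≡4) mod 5; (4|5)=+1, (4|5)=+1; (−1)^{3·2·2}·(+1)^2·(+1)^3 = +1.
v=2: v_2(a)=9, v_2(b)=5; units ≡ 3, 7 (mod 8); ε·ε+αω+βω = 1·1+9·0+5·1 ≡ 0  ⇒  (a,b)_2 = +1.
v=∞: -330 < 0 and -4466 < 0  ⇒  (a,b)_∞ = -1.
v=7: a=7^8·(≡5), b=7^3·(≡5) mod 7; (5|7)=-1, (5|7)=-1; (−1)^{8·3·3}·(-1)^3·(-1)^8 = -1.
(-330, -4466 / ℚ) ramifies at {7, 11, 29, ∞}: a division algebra.

[7, 11, 29, inf]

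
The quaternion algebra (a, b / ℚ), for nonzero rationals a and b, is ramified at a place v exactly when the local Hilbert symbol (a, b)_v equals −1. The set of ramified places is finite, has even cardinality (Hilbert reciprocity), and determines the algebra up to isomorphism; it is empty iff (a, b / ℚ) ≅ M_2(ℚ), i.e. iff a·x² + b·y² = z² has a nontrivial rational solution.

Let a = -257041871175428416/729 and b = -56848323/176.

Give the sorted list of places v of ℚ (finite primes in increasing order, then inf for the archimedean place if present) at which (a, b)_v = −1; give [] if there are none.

Mod squares: a ≡ -1309, b ≡ -2163777. Check v ∈ {∞, 2, 3, 7, 11, 17, 19, 29}.
v=2: v_2(a)=6, v_2(b)=-4; units ≡ 3, 7 (mod 8); ε·ε+αω+βω = 1·1+6·0+-4·1 ≡ 1  ⇒  (a,b)_2 = -1.
v=29: a=29^2·(≡16), b=29^1·(≡13) mod 29; (16|29)=+1, (13|29)=+1; (−1)^{2·1·14}·(+1)^1·(+1)^2 = +1.
v=3: a=3^-6·(≡2), b=3^1·(≡1) mod 3; (2|3)=-1, (1|3)=+1; (−1)^{-6·1·1}·(-1)^1·(+1)^-6 = -1.
v=7: a=7^1·(≡1), b=7^1·(≡1) mod 7; (1|7)=+1, (1|7)=+1; (−1)^{1·1·3}·(+1)^1·(+1)^1 = -1.
v=∞: -1309 < 0 and -2163777 < 0  ⇒  (a,b)_∞ = -1.
v=19: a=19^2·(≡18), b=19^1·(≡13) mod 19; (18|19)=-1, (13|19)=-1; (−1)^{2·1·9}·(-1)^1·(-1)^2 = -1.
v=17: a=17^5·(≡4), b=17^3·(≡1) mod 17; (4|17)=+1, (1|17)=+1; (−1)^{5·3·8}·(+1)^3·(+1)^5 = +1.
v=11: a=11^3·(≡10), b=11^-1·(≡8) mod 11; (10|11)=-1, (8|11)=-1; (−1)^{3·-1·5}·(-1)^-1·(-1)^3 = -1.
(-1309, -2163777 / ℚ) ramifies at {2, 3, 7, 11, 19, ∞}: a division algebra.

[2, 3, 7, 11, 19, inf]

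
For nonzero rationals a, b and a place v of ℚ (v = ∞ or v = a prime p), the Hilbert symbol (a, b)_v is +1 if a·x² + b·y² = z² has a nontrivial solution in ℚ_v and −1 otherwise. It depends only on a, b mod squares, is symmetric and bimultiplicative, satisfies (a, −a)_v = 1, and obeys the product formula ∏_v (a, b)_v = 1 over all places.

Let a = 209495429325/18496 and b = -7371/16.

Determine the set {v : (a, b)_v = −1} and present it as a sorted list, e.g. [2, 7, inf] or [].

Mod squares: a ≡ 13, b ≡ -91. Check v ∈ {∞, 2, 3, 5, 7, 13, 17, 31}.
v=7: a=7^2·(≡5), b=7^1·(≡2) mod 7; (5|7)=-1, (2|7)=+1; (−1)^{2·1·3}·(-1)^1·(+1)^2 = -1.
v=3: a=3^4·(≡1), b=3^4·(≡2) mod 3; (1|3)=+1, (2|3)=-1; (−1)^{4·4·1}·(+1)^4·(-1)^4 = +1.
v=2: v_2(a)=-6, v_2(b)=-4; units ≡ 5, 5 (mod 8); ε·ε+αω+βω = 0·0+-6·1+-4·1 ≡ 0  ⇒  (a,b)_2 = +1.
v=13: a=13^3·(≡3), b=13^1·(≡6) mod 13; (3|13)=+1, (6|13)=-1; (−1)^{3·1·6}·(+1)^1·(-1)^3 = -1.
v=17: a=17^-2·(≡2), b=17^0·(≡10) mod 17; (2|17)=+1, (10|17)=-1; (−1)^{-2·0·8}·(+1)^0·(-1)^-2 = +1.
v=∞: 13 > 0 and -91 < 0  ⇒  (a,b)_∞ = +1.
v=5: a=5^2·(≡3), b=5^0·(≡4) mod 5; (3|5)=-1, (4|5)=+1; (−1)^{2·0·2}·(-1)^0·(+1)^2 = +1.
v=31: a=31^2·(≡26), b=31^0·(≡14) mod 31; (26|31)=-1, (14|31)=+1; (−1)^{2·0·15}·(-1)^0·(+1)^2 = +1.
Ram(13, -91) = {7, 13}; no ℚ_7-point on the conic.

[7, 13]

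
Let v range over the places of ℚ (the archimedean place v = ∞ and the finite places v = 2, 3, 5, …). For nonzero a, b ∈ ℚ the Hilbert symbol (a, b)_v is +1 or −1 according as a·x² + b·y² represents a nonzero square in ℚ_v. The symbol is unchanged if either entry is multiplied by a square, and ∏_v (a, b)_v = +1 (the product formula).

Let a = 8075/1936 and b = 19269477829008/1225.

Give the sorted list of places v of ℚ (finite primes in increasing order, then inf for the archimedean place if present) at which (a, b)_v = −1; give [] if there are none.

[17, 19]

(a, b) ≡ (323, 3553) mod (ℚ^×)²; places V = {2, 3, 5, 7, 11, 17, 19, ∞}.
(a,b)_11: α=-2, u≡9; β=1, v≡1 (mod 11); (9|11)=+1, (1|11)=+1; sign (−1)^0·+1^1·+1^-2 = +1.
(a,b)_2: α=-4, β=4; u≡3, v≡1 (mod 8); ε(u)ε(v)=1·0, αω(v)=-4·0, βω(u)=4·1; sum ≡ 0  ⇒  +1.
(a,b)_∞: sgn(323)=+, sgn(3553)=+, so +1.
(a,b)_5: α=2, u≡3; β=-2, v≡2 (mod 5); (3|5)=-1, (2|5)=-1; sign (−1)^0·-1^-2·-1^2 = +1.
(a,b)_17: α=1, u≡9; β=3, v≡11 (mod 17); (9|17)=+1, (11|17)=-1; sign (−1)^0·+1^3·-1^1 = -1.
(a,b)_19: α=1, u≡6; β=5, v≡17 (mod 19); (6|19)=+1, (17|19)=+1; sign (−1)^1·+1^5·+1^1 = -1.
(a,b)_3: α=0, u≡2; β=2, v≡1 (mod 3); (2|3)=-1, (1|3)=+1; sign (−1)^0·-1^2·+1^0 = +1.
(a,b)_7: α=0, u≡1; β=-2, v≡2 (mod 7); (1|7)=+1, (2|7)=+1; sign (−1)^0·+1^-2·+1^0 = +1.
Ram(323, 3553) = {17, 19}; no ℚ_17-point on the conic.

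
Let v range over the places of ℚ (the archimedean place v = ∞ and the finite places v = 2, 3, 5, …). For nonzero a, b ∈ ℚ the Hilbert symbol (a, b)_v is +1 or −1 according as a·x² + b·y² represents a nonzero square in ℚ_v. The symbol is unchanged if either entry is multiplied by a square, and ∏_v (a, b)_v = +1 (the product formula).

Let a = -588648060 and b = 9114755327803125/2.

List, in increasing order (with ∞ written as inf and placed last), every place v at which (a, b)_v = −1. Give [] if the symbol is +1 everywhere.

[3, 5, 11, 13]

(a, b) ≡ (-15015, 330) mod (ℚ^×)²; places V = {2, 3, 5, 7, 11, 13, ∞}.
(a,b)_3: α=5, u≡2; β=7, v≡2 (mod 3); (2|3)=-1, (2|3)=-1; sign (−1)^1·-1^7·-1^5 = -1.
(a,b)_13: α=1, u≡5; β=2, v≡5 (mod 13); (5|13)=-1, (5|13)=-1; sign (−1)^0·-1^2·-1^1 = -1.
(a,b)_2: α=2, β=-1; u≡1, v≡5 (mod 8); ε(u)ε(v)=0·0, αω(v)=2·1, βω(u)=-1·0; sum ≡ 0  ⇒  +1.
(a,b)_11: α=3, u≡6; β=5, v≡2 (mod 11); (6|11)=-1, (2|11)=-1; sign (−1)^1·-1^5·-1^3 = -1.
(a,b)_7: α=1, u≡2; β=2, v≡2 (mod 7); (2|7)=+1, (2|7)=+1; sign (−1)^0·+1^2·+1^1 = +1.
(a,b)_∞: sgn(-15015)=−, sgn(330)=+, so +1.
(a,b)_5: α=1, u≡3; β=5, v≡1 (mod 5); (3|5)=-1, (1|5)=+1; sign (−1)^0·-1^5·+1^1 = -1.
Ram(-15015, 330) = {3, 5, 11, 13}; no ℚ_3-point on the conic.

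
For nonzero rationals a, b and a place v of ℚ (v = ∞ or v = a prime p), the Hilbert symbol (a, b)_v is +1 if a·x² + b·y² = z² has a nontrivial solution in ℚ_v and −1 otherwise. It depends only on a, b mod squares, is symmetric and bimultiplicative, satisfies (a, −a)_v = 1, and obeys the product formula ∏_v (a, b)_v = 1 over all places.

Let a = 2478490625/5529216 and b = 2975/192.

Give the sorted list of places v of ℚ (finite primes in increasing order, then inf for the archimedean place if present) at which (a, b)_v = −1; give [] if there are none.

(a, b) ≡ (46410, 357) mod (ℚ^×)²; places V = {2, 3, 5, 7, 11, 13, 17, 19, ∞}.
(a,b)_5: α=5, u≡2; β=2, v≡2 (mod 5); (2|5)=-1, (2|5)=-1; sign (−1)^0·-1^2·-1^5 = -1.
(a,b)_3: α=-1, u≡2; β=-1, v≡2 (mod 3); (2|3)=-1, (2|3)=-1; sign (−1)^1·-1^-1·-1^-1 = -1.
(a,b)_2: α=-7, β=-6; u≡5, v≡5 (mod 8); ε(u)ε(v)=0·0, αω(v)=-7·1, βω(u)=-6·1; sum ≡ 1  ⇒  -1.
(a,b)_13: α=3, u≡6; β=0, v≡5 (mod 13); (6|13)=-1, (5|13)=-1; sign (−1)^0·-1^0·-1^3 = -1.
(a,b)_7: α=-1, u≡2; β=1, v≡4 (mod 7); (2|7)=+1, (4|7)=+1; sign (−1)^1·+1^1·+1^-1 = -1.
(a,b)_19: α=2, u≡10; β=0, v≡15 (mod 19); (10|19)=-1, (15|19)=-1; sign (−1)^0·-1^0·-1^2 = +1.
(a,b)_11: α=-2, u≡3; β=0, v≡1 (mod 11); (3|11)=+1, (1|11)=+1; sign (−1)^0·+1^0·+1^-2 = +1.
(a,b)_∞: sgn(46410)=+, sgn(357)=+, so +1.
(a,b)_17: α=-1, u≡5; β=1, v≡1 (mod 17); (5|17)=-1, (1|17)=+1; sign (−1)^0·-1^1·+1^-1 = -1.
(46410, 357 / ℚ) ramifies at {2, 3, 5, 7, 13, 17}: a division algebra.

[2, 3, 5, 7, 13, 17]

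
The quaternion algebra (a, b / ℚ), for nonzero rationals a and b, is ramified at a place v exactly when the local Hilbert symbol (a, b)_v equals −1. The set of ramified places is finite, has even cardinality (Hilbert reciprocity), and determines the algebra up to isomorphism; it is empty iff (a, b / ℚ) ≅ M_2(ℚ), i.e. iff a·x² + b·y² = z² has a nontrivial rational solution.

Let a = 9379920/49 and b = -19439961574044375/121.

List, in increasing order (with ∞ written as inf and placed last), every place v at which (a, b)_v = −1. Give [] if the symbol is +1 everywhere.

[3, 23]

(a, b) ≡ (4845, -676039) mod (ℚ^×)²; places V = {2, 3, 5, 7, 11, 13, 17, 19, 23, ∞}.
(a,b)_23: α=0, u≡20; β=1, v≡18 (mod 23); (20|23)=-1, (18|23)=+1; sign (−1)^0·-1^1·+1^0 = -1.
(a,b)_5: α=1, u≡1; β=4, v≡4 (mod 5); (1|5)=+1, (4|5)=+1; sign (−1)^0·+1^4·+1^1 = +1.
(a,b)_3: α=1, u≡1; β=2, v≡2 (mod 3); (1|3)=+1, (2|3)=-1; sign (−1)^0·+1^2·-1^1 = -1.
(a,b)_17: α=1, u≡13; β=3, v≡2 (mod 17); (13|17)=+1, (2|17)=+1; sign (−1)^0·+1^3·+1^1 = +1.
(a,b)_7: α=-2, u≡4; β=3, v≡4 (mod 7); (4|7)=+1, (4|7)=+1; sign (−1)^0·+1^3·+1^-2 = +1.
(a,b)_13: α=0, u≡3; β=1, v≡3 (mod 13); (3|13)=+1, (3|13)=+1; sign (−1)^0·+1^1·+1^0 = +1.
(a,b)_19: α=1, u≡2; β=3, v≡16 (mod 19); (2|19)=-1, (16|19)=+1; sign (−1)^1·-1^3·+1^1 = +1.
(a,b)_11: α=2, u≡5; β=-2, v≡10 (mod 11); (5|11)=+1, (10|11)=-1; sign (−1)^0·+1^-2·-1^2 = +1.
(a,b)_2: α=4, β=0; u≡5, v≡1 (mod 8); ε(u)ε(v)=0·0, αω(v)=4·0, βω(u)=0·1; sum ≡ 0  ⇒  +1.
(a,b)_∞: sgn(4845)=+, sgn(-676039)=−, so +1.
Ram(4845, -676039) = {3, 23}; no ℚ_3-point on the conic.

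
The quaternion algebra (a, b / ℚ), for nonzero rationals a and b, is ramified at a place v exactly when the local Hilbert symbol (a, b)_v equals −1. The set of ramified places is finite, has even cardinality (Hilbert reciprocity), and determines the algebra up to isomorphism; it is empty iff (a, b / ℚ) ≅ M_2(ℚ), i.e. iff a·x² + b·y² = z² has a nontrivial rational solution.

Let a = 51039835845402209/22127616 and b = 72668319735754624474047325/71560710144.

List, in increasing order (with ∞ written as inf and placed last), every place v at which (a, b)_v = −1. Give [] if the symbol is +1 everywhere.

[3, 13, 19, 23]

(a, b) ≡ (5681, 858) mod (ℚ^×)²; places V = {2, 3, 5, 7, 11, 13, 19, 23, ∞}.
(a,b)_∞: sgn(5681)=+, sgn(858)=+, so +1.
(a,b)_11: α=0, u≡5; β=-1, v≡5 (mod 11); (5|11)=+1, (5|11)=+1; sign (−1)^0·+1^-1·+1^0 = +1.
(a,b)_7: α=-4, u≡2; β=-6, v≡2 (mod 7); (2|7)=+1, (2|7)=+1; sign (−1)^0·+1^-6·+1^-4 = +1.
(a,b)_13: α=1, u≡2; β=1, v≡9 (mod 13); (2|13)=-1, (9|13)=+1; sign (−1)^0·-1^1·+1^1 = -1.
(a,b)_23: α=3, u≡14; β=4, v≡22 (mod 23); (14|23)=-1, (22|23)=-1; sign (−1)^0·-1^4·-1^3 = -1.
(a,b)_5: α=0, u≡4; β=2, v≡2 (mod 5); (4|5)=+1, (2|5)=-1; sign (−1)^0·+1^2·-1^0 = +1.
(a,b)_3: α=-2, u≡2; β=-3, v≡1 (mod 3); (2|3)=-1, (1|3)=+1; sign (−1)^0·-1^-3·+1^-2 = -1.
(a,b)_19: α=9, u≡13; β=14, v≡2 (mod 19); (13|19)=-1, (2|19)=-1; sign (−1)^0·-1^14·-1^9 = -1.
(a,b)_2: α=-10, β=-11; u≡1, v≡5 (mod 8); ε(u)ε(v)=0·0, αω(v)=-10·1, βω(u)=-11·0; sum ≡ 0  ⇒  +1.
(5681, 858 / ℚ) ramifies at {3, 13, 19, 23}: a division algebra.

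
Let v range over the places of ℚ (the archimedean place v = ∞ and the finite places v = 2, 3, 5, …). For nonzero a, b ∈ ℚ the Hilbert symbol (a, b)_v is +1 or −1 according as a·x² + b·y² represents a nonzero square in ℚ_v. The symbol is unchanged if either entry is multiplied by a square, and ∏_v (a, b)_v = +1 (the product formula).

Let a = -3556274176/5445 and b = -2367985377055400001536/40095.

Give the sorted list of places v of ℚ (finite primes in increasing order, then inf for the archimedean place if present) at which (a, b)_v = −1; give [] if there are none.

[11, 13, 47, inf]

Mod squares: a ≡ -88595, b ≡ -33605. Check v ∈ {∞, 2, 3, 5, 7, 11, 13, 29, 31, 47}.
v=11: a=11^-2·(≡7), b=11^-1·(≡3) mod 11; (7|11)=-1, (3|11)=+1; (−1)^{-2·-1·5}·(-1)^-1·(+1)^-2 = -1.
v=2: v_2(a)=12, v_2(b)=18; units ≡ 5, 3 (mod 8); ε·ε+αω+βω = 0·1+12·1+18·1 ≡ 0  ⇒  (a,b)_2 = +1.
v=∞: -88595 < 0 and -33605 < 0  ⇒  (a,b)_∞ = -1.
v=47: a=47^1·(≡2), b=47^3·(≡42) mod 47; (2|47)=+1, (42|47)=+1; (−1)^{1·3·23}·(+1)^3·(+1)^1 = -1.
v=31: a=31^0·(≡22), b=31^2·(≡24) mod 31; (22|31)=-1, (24|31)=-1; (−1)^{0·2·15}·(-1)^2·(-1)^0 = +1.
v=29: a=29^1·(≡11), b=29^2·(≡7) mod 29; (11|29)=-1, (7|29)=+1; (−1)^{1·2·14}·(-1)^2·(+1)^1 = +1.
v=13: a=13^1·(≡3), b=13^3·(≡6) mod 13; (3|13)=+1, (6|13)=-1; (−1)^{1·3·6}·(+1)^3·(-1)^1 = -1.
v=3: a=3^-2·(≡1), b=3^-6·(≡1) mod 3; (1|3)=+1, (1|3)=+1; (−1)^{-2·-6·1}·(+1)^-6·(+1)^-2 = +1.
v=7: a=7^2·(≡2), b=7^2·(≡2) mod 7; (2|7)=+1, (2|7)=+1; (−1)^{2·2·3}·(+1)^2·(+1)^2 = +1.
v=5: a=5^-1·(≡1), b=5^-1·(≡1) mod 5; (1|5)=+1, (1|5)=+1; (−1)^{-1·-1·2}·(+1)^-1·(+1)^-1 = +1.
|Ram(-88595, -33605)| = 4, even; anisotropic at {11, 13, 47, ∞}.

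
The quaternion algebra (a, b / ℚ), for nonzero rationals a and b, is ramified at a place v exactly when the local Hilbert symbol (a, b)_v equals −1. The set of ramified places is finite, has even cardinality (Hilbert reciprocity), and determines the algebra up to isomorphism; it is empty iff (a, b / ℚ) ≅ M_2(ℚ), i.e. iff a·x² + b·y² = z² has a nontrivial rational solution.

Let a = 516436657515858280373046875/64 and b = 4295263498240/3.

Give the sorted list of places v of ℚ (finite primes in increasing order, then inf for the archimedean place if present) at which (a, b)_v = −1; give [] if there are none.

[3, 11, 13, 17, 23, 31]

(a, b) ≡ (12155, 25999545) mod (ℚ^×)²; places V = {2, 3, 5, 7, 11, 13, 17, 23, 31, ∞}.
(a,b)_23: α=4, u≡19; β=1, v≡7 (mod 23); (19|23)=-1, (7|23)=-1; sign (−1)^0·-1^1·-1^4 = -1.
(a,b)_17: α=3, u≡16; β=1, v≡12 (mod 17); (16|17)=+1, (12|17)=-1; sign (−1)^0·+1^1·-1^3 = -1.
(a,b)_∞: sgn(12155)=+, sgn(25999545)=+, so +1.
(a,b)_3: α=0, u≡2; β=-1, v≡1 (mod 3); (2|3)=-1, (1|3)=+1; sign (−1)^0·-1^-1·+1^0 = -1.
(a,b)_5: α=9, u≡4; β=1, v≡1 (mod 5); (4|5)=+1, (1|5)=+1; sign (−1)^0·+1^1·+1^9 = +1.
(a,b)_2: α=-6, β=12; u≡3, v≡1 (mod 8); ε(u)ε(v)=1·0, αω(v)=-6·0, βω(u)=12·1; sum ≡ 0  ⇒  +1.
(a,b)_13: α=5, u≡1; β=1, v≡7 (mod 13); (1|13)=+1, (7|13)=-1; sign (−1)^0·+1^1·-1^5 = -1.
(a,b)_31: α=2, u≡21; β=1, v≡3 (mod 31); (21|31)=-1, (3|31)=-1; sign (−1)^0·-1^1·-1^2 = -1.
(a,b)_11: α=1, u≡3; β=3, v≡5 (mod 11); (3|11)=+1, (5|11)=+1; sign (−1)^1·+1^3·+1^1 = -1.
(a,b)_7: α=2, u≡5; β=0, v≡5 (mod 7); (5|7)=-1, (5|7)=-1; sign (−1)^0·-1^0·-1^2 = +1.
|Ram(12155, 25999545)| = 6, even; anisotropic at {3, 11, 13, 17, 23, 31}.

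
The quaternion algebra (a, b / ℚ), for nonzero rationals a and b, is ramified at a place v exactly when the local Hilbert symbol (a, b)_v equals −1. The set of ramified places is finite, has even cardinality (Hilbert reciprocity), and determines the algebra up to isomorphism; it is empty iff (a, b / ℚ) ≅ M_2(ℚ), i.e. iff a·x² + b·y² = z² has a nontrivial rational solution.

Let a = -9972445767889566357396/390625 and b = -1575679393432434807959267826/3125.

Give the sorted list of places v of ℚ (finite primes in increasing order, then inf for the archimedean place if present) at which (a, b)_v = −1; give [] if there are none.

(a, b) ≡ (-50141, -7130) mod (ℚ^×)²; places V = {2, 3, 5, 7, 11, 13, 19, 23, 29, 31, ∞}.
(a,b)_11: α=2, u≡6; β=4, v≡1 (mod 11); (6|11)=-1, (1|11)=+1; sign (−1)^0·-1^4·+1^2 = +1.
(a,b)_29: α=1, u≡17; β=2, v≡1 (mod 29); (17|29)=-1, (1|29)=+1; sign (−1)^0·-1^2·+1^1 = +1.
(a,b)_13: α=3, u≡3; β=2, v≡11 (mod 13); (3|13)=+1, (11|13)=-1; sign (−1)^0·+1^2·-1^3 = -1.
(a,b)_5: α=-8, u≡4; β=-5, v≡4 (mod 5); (4|5)=+1, (4|5)=+1; sign (−1)^0·+1^-5·+1^-8 = +1.
(a,b)_31: α=2, u≡3; β=3, v≡28 (mod 31); (3|31)=-1, (28|31)=+1; sign (−1)^0·-1^3·+1^2 = -1.
(a,b)_7: α=1, u≡6; β=2, v≡3 (mod 7); (6|7)=-1, (3|7)=-1; sign (−1)^0·-1^2·-1^1 = -1.
(a,b)_19: α=1, u≡10; β=2, v≡10 (mod 19); (10|19)=-1, (10|19)=-1; sign (−1)^0·-1^2·-1^1 = -1.
(a,b)_23: α=2, u≡10; β=3, v≡2 (mod 23); (10|23)=-1, (2|23)=+1; sign (−1)^0·-1^3·+1^2 = -1.
(a,b)_∞: sgn(-50141)=−, sgn(-7130)=−, so -1.
(a,b)_3: α=14, u≡1; β=10, v≡1 (mod 3); (1|3)=+1, (1|3)=+1; sign (−1)^0·+1^10·+1^14 = +1.
(a,b)_2: α=2, β=1; u≡3, v≡3 (mod 8); ε(u)ε(v)=1·1, αω(v)=2·1, βω(u)=1·1; sum ≡ 0  ⇒  +1.
(-50141, -7130 / ℚ) ramifies at {7, 13, 19, 23, 31, ∞}: a division algebra.

[7, 13, 19, 23, 31, inf]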